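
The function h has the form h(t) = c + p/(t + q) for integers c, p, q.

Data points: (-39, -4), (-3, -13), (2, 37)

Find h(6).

(h(t) − c)(t + q) = p for each data point; the three points give a linear system in c and q, then p follows.
Solving: c = -3, q = -1, p = 40, so h(t) = -3 + 40/(t − 1).
Then h(6) = -3 + 40/5 = 5.

5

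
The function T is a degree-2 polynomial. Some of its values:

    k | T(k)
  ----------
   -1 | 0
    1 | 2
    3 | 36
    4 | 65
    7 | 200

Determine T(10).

Write T(k) = ak² + bk + c; the 5 given values yield a linear system in the 3 coefficients.
Solving, T(k) = 4k² + k - 3.
Then T(10) = 407.

407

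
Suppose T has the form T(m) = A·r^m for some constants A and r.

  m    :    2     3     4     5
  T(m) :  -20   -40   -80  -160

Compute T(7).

Consecutive ratio: -40/(-20) = 2, and -80/(-40) = 2, so r = 2.
Then A·2^2 = -20 gives A = -5, and T(m) = -5·2^m.
T(7) = -5·2^7 = -640.

-640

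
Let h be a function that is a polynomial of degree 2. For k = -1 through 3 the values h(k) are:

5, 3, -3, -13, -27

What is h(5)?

First differences: -2, -6, -10, -14. Second differences: -4, -4, -4.
Level-2 differences are constant, so h has degree 2.
Fitting a degree-2 polynomial gives h(k) = -2k² - 4k + 3.
Then h(5) = -67.

-67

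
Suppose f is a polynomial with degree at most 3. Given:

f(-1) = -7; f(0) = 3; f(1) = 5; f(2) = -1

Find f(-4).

-85

First differences: 10, 2, -6. Second differences: -8, -8.
Level-2 differences are constant, so f has degree 2.
Fitting a degree-2 polynomial gives f(x) = -4x² + 6x + 3.
Then f(-4) = -85.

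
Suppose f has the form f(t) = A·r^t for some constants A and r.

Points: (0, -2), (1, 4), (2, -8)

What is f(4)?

Consecutive ratio: 4/(-2) = -2, and -8/4 = -2, so r = -2.
Then A·(-2)^0 = -2 gives A = -2, and f(t) = -2·(-2)^t.
f(4) = -2·(-2)^4 = -32.

-32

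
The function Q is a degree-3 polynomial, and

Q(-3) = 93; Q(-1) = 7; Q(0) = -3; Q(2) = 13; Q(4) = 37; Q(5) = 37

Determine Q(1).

1

Write Q(t) = at³ + bt² + ct + d; the 6 given values yield a linear system in the 4 coefficients.
Solving, Q(t) = -t³ + 7t² - 2t - 3.
Then Q(1) = 1.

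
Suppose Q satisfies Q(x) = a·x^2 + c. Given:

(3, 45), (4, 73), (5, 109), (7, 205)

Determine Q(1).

From Q(3) = 45 and Q(4) = 73: 9a + c = 45 and 16a + c = 73.
Subtracting: 7a = 28, so a = 4; then c = 45 − 4·9 = 9.
So Q(x) = 4x² + 9, and Q(1) = 13.

13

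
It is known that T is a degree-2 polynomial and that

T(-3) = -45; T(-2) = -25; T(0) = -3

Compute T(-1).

-11

Write T(n) = an² + bn + c; the 3 given values yield a linear system in the 3 coefficients.
Solving, T(n) = -3n² + 5n - 3.
Then T(-1) = -11.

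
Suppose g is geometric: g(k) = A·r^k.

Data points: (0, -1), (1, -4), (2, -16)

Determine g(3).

-64

Consecutive ratio: -4/(-1) = 4, and -16/(-4) = 4, so r = 4.
Then A·4^0 = -1 gives A = -1, and g(k) = -1·4^k.
g(3) = -1·4^3 = -64.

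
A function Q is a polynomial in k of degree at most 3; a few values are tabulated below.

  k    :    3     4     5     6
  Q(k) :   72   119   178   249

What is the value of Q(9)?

First differences: 47, 59, 71. Second differences: 12, 12.
Level-2 differences are constant, so Q has degree 2.
Fitting a degree-2 polynomial gives Q(k) = 6k² + 5k + 3.
Then Q(9) = 534.

534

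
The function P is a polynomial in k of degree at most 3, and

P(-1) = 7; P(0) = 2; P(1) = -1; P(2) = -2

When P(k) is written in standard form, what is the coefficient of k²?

1

First differences: -5, -3, -1. Second differences: 2, 2.
Level-2 differences are constant, so P has degree 2.
Fitting a degree-2 polynomial gives P(k) = k² - 4k + 2.
The coefficient of k² is 1.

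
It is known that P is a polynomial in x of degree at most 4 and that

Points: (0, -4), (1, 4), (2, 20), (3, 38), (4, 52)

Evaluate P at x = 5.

56

First differences: 8, 16, 18, 14. Second differences: 8, 2, -4. Third differences: -6, -6.
Level-3 differences are constant, so P has degree 3.
Extending the table by one column gives the next first difference 4, so P(5) = 52 + 4 = 56.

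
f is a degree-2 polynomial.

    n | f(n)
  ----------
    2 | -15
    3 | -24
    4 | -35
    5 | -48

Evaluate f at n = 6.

First differences: -9, -11, -13. Second differences: -2, -2.
Level-2 differences are constant, so f has degree 2.
Fitting a degree-2 polynomial gives f(n) = -n² - 4n - 3.
Then f(6) = -63.

-63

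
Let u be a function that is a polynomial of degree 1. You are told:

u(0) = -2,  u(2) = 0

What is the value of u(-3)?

Write u(t) = at + b; the 2 given values yield a linear system in the 2 coefficients.
Solving, u(t) = t - 2.
Then u(-3) = -5.

-5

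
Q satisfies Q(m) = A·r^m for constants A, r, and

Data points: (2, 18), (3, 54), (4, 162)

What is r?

3

Consecutive ratio: 54/18 = 3, and 162/54 = 3, so r = 3.
Then A·3^2 = 18 gives A = 2, and Q(m) = 2·3^m.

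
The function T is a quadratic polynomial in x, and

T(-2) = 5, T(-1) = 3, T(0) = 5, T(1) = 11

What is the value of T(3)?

35

Write T(x) = ax² + bx + c; the 4 given values yield a linear system in the 3 coefficients.
Solving, T(x) = 2x² + 4x + 5.
Then T(3) = 35.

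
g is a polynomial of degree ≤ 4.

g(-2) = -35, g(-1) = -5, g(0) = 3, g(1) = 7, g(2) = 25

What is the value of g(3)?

First differences: 30, 8, 4, 18. Second differences: -22, -4, 14. Third differences: 18, 18.
Level-3 differences are constant, so g has degree 3.
Extending the table by one column gives the next first difference 50, so g(3) = 25 + 50 = 75.

75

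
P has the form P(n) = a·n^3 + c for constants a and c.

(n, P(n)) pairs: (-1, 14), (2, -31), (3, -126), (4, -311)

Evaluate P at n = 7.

From P(-1) = 14 and P(2) = -31: -1a + c = 14 and 8a + c = -31.
Subtracting: 9a = -45, so a = -5; then c = 14 − (-5)·(-1) = 9.
So P(n) = -5n³ + 9, and P(7) = -1706.

-1706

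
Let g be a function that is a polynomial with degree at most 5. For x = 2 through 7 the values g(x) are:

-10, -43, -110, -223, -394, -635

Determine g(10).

-1898

First differences: -33, -67, -113, -171, -241. Second differences: -34, -46, -58, -70. Third differences: -12, -12, -12.
Level-3 differences are constant, so g has degree 3.
Fitting a degree-3 polynomial gives g(x) = -2x³ + x² + 2.
Then g(10) = -1898.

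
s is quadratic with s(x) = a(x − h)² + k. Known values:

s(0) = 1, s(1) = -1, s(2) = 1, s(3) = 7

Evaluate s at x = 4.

17

First differences -2, 2, 6; second difference 4 = 2a, so a = 2.
Expanding, the x-coefficient is −2ah = -4h; matching it to the data gives h = 1, and then k = -1.
So s(x) = 2(x − 1)² − 1.
s(4) = 2·3² − 1 = 17.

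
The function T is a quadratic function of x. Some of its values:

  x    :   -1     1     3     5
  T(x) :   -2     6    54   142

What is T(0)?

Write T(x) = ax² + bx + c; the 4 given values yield a linear system in the 3 coefficients.
Solving, T(x) = 5x² + 4x - 3.
Then T(0) = -3.

-3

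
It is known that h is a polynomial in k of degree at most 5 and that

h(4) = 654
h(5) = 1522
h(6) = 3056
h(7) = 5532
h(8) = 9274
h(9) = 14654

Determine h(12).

45062

First differences: 868, 1534, 2476, 3742, 5380. Second differences: 666, 942, 1266, 1638. Third differences: 276, 324, 372. Fourth differences: 48, 48.
Level-4 differences are constant, so h has degree 4.
Fitting a degree-4 polynomial gives h(k) = 2k^4 + 2k³ + k² - k + 2.
Then h(12) = 45062.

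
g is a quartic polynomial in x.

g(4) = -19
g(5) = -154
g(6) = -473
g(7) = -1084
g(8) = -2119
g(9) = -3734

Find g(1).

First differences: -135, -319, -611, -1035, -1615. Second differences: -184, -292, -424, -580. Third differences: -108, -132, -156. Fourth differences: -24, -24.
Level-4 differences are constant, so g has degree 4.
Fitting a degree-4 polynomial gives g(x) = -x^4 + 4x³ - x² - x + 1.
Then g(1) = 2.

2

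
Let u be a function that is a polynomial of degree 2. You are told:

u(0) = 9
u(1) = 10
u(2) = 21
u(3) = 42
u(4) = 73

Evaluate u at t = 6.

Write u(t) = at² + bt + c; the 5 given values yield a linear system in the 3 coefficients.
Solving, u(t) = 5t² - 4t + 9.
Then u(6) = 165.

165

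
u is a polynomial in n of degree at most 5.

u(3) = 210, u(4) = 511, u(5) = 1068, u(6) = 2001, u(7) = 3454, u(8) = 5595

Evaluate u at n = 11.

18186

First differences: 301, 557, 933, 1453, 2141. Second differences: 256, 376, 520, 688. Third differences: 120, 144, 168. Fourth differences: 24, 24.
Level-4 differences are constant, so u has degree 4.
Fitting a degree-4 polynomial gives u(n) = n^4 + 2n³ + 7n² + 3n + 3.
Then u(11) = 18186.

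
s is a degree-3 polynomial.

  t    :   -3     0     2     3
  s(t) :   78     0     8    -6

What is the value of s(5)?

-130

Write s(t) = at³ + bt² + ct + d; the 4 given values yield a linear system in the 4 coefficients.
Solving, s(t) = -2t³ + 4t² + 4t.
Then s(5) = -130.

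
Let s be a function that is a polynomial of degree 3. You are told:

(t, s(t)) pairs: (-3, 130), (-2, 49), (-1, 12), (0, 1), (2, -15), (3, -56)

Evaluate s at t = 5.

-294

Write s(t) = at³ + bt² + ct + d; the 6 given values yield a linear system in the 4 coefficients.
Solving, s(t) = -3t³ + 4t² - 4t + 1.
Then s(5) = -294.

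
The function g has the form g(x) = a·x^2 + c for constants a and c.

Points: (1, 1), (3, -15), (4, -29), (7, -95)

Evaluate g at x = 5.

From g(1) = 1 and g(3) = -15: 1a + c = 1 and 9a + c = -15.
Subtracting: 8a = -16, so a = -2; then c = 1 − (-2)·1 = 3.
So g(x) = -2x² + 3, and g(5) = -47.

-47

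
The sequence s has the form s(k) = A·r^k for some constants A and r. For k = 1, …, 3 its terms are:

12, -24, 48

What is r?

Consecutive ratio: -24/12 = -2, and 48/(-24) = -2, so r = -2.
Then A·(-2)^1 = 12 gives A = -6, and s(k) = -6·(-2)^k.

-2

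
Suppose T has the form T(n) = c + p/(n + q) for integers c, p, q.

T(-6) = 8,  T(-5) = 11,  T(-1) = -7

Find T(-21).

3

(T(n) − c)(n + q) = p for each data point; the three points give a linear system in c and q, then p follows.
Solving: c = 2, q = 3, p = -18, so T(n) = 2 − 18/(n + 3).
Then T(-21) = 2 − 18/(-18) = 3.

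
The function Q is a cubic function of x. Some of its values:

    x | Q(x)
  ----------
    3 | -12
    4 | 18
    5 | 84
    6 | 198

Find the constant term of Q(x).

Write Q(x) = ax³ + bx² + cx + d; the 4 given values yield a linear system in the 4 coefficients.
Solving, Q(x) = 2x³ - 6x² - 2x - 6.
The constant term is Q(0) = -6.

-6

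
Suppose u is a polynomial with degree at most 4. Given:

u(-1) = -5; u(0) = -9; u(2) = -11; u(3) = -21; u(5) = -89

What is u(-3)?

39

Write u(x) = ax^4 + bx³ + cx² + dx + e; the 5 given values yield a linear system in the 5 coefficients.
Solving, the leading coefficient vanishes, and u(x) = -x³ + 2x² - x - 9.
Then u(-3) = 39.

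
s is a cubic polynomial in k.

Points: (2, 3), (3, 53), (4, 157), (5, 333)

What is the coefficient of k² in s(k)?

Write s(k) = ak³ + bk² + ck + d; the 4 given values yield a linear system in the 4 coefficients.
Solving, s(k) = 3k³ - 7k - 7.
The coefficient of k² is 0.

0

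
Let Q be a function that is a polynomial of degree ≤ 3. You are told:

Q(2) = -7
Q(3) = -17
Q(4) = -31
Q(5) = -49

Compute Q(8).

-127

First differences: -10, -14, -18. Second differences: -4, -4.
Level-2 differences are constant, so Q has degree 2.
Fitting a degree-2 polynomial gives Q(t) = -2t² + 1.
Then Q(8) = -127.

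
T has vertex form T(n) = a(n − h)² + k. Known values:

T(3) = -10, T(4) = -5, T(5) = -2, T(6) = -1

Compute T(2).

-17

First differences 5, 3, 1; second difference -2 = 2a, so a = -1.
Expanding, the n-coefficient is −2ah = 2h; matching it to the data gives h = 6, and then k = -1.
So T(n) = -1(n − 6)² − 1.
T(2) = -1·(-4)² − 1 = -17.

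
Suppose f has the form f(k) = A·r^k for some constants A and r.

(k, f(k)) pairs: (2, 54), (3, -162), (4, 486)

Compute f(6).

Consecutive ratio: -162/54 = -3, and 486/(-162) = -3, so r = -3.
Then A·(-3)^2 = 54 gives A = 6, and f(k) = 6·(-3)^k.
f(6) = 6·(-3)^6 = 4374.

4374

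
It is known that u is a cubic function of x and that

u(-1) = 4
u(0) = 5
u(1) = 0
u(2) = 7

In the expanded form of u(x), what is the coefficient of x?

Write u(x) = ax³ + bx² + cx + d; the 4 given values yield a linear system in the 4 coefficients.
Solving, u(x) = 3x³ - 3x² - 5x + 5.
The coefficient of x is -5.

-5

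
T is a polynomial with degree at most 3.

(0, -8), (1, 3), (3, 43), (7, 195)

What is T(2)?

Write T(n) = an³ + bn² + cn + d; the 4 given values yield a linear system in the 4 coefficients.
Solving, the leading coefficient vanishes, and T(n) = 3n² + 8n - 8.
Then T(2) = 20.

20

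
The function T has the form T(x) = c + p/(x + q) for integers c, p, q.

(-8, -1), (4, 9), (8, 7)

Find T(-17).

2

(T(x) − c)(x + q) = p for each data point; the three points give a linear system in c and q, then p follows.
Solving: c = 4, q = 2, p = 30, so T(x) = 4 + 30/(x + 2).
Then T(-17) = 4 + 30/(-15) = 2.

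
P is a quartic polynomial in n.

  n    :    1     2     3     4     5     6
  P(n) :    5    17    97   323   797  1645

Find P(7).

3017

Write P(n) = an^4 + bn³ + cn² + dn + e; the 6 given values yield a linear system in the 5 coefficients.
Solving, P(n) = n^4 + 3n³ - 9n² + 3n + 7.
Then P(7) = 3017.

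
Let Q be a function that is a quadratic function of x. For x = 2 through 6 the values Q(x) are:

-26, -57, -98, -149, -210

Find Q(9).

Write Q(x) = ax² + bx + c; the 5 given values yield a linear system in the 3 coefficients.
Solving, Q(x) = -5x² - 6x + 6.
Then Q(9) = -453.

-453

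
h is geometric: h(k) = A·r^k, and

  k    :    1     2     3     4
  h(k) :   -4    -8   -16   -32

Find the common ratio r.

Consecutive ratio: -8/(-4) = 2, and -16/(-8) = 2, so r = 2.
Then A·2^1 = -4 gives A = -2, and h(k) = -2·2^k.

2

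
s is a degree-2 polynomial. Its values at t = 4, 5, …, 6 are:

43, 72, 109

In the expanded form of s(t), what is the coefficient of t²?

4

Write s(t) = at² + bt + c; the 3 given values yield a linear system in the 3 coefficients.
Solving, s(t) = 4t² - 7t + 7.
The coefficient of t² is 4.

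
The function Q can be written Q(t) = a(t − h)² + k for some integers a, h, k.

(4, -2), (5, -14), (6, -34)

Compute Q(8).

-98

First differences -12, -20; second difference -8 = 2a, so a = -4.
Expanding, the t-coefficient is −2ah = 8h; matching it to the data gives h = 3, and then k = 2.
So Q(t) = -4(t − 3)² + 2.
Q(8) = -4·5² + 2 = -98.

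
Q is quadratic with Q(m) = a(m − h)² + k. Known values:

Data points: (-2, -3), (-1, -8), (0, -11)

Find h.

1

First differences -5, -3; second difference 2 = 2a, so a = 1.
Expanding, the m-coefficient is −2ah = -2h; matching it to the data gives h = 1, and then k = -12.
So Q(m) = 1(m − 1)² − 12.
Hence h = 1.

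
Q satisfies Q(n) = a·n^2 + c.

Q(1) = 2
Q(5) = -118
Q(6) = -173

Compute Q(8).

-313

From Q(1) = 2 and Q(5) = -118: 1a + c = 2 and 25a + c = -118.
Subtracting: 24a = -120, so a = -5; then c = 2 − (-5)·1 = 7.
So Q(n) = -5n² + 7, and Q(8) = -313.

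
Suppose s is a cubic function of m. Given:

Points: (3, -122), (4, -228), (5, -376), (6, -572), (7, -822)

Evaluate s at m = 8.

-1132

First differences: -106, -148, -196, -250. Second differences: -42, -48, -54. Third differences: -6, -6.
Level-3 differences are constant, so s has degree 3.
Fitting a degree-3 polynomial gives s(m) = -m³ - 9m² - 6m + 4.
Then s(8) = -1132.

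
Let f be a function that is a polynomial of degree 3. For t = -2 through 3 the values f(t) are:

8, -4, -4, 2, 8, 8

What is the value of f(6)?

-88

First differences: -12, 0, 6, 6, 0. Second differences: 12, 6, 0, -6. Third differences: -6, -6, -6.
Level-3 differences are constant, so f has degree 3.
Fitting a degree-3 polynomial gives f(t) = -t³ + 3t² + 4t - 4.
Then f(6) = -88.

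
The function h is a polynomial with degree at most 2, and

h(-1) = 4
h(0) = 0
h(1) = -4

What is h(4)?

First differences: -4, -4.
Level-1 differences are constant, so h has degree 1.
Fitting a degree-1 polynomial gives h(t) = -4t.
Then h(4) = -16.

-16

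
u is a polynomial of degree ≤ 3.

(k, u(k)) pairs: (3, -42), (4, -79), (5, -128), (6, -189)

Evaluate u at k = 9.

-444

Write u(k) = ak³ + bk² + ck + d; the 4 given values yield a linear system in the 4 coefficients.
Solving, the leading coefficient vanishes, and u(k) = -6k² + 5k - 3.
Then u(9) = -444.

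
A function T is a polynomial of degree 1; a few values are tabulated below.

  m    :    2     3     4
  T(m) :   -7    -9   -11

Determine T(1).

-5

Write T(m) = am + b; the 3 given values yield a linear system in the 2 coefficients.
Solving, T(m) = -2m - 3.
Then T(1) = -5.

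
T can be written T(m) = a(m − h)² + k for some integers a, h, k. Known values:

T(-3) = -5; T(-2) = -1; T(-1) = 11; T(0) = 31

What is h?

First differences 4, 12, 20; second difference 8 = 2a, so a = 4.
Expanding, the m-coefficient is −2ah = -8h; matching it to the data gives h = -3, and then k = -5.
So T(m) = 4(m + 3)² − 5.
Hence h = -3.

-3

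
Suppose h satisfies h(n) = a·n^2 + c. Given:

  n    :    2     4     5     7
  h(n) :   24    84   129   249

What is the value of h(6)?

184

From h(2) = 24 and h(4) = 84: 4a + c = 24 and 16a + c = 84.
Subtracting: 12a = 60, so a = 5; then c = 24 − 5·4 = 4.
So h(n) = 5n² + 4, and h(6) = 184.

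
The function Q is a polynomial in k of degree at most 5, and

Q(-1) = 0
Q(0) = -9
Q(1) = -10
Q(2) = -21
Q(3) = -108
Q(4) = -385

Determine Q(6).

-2205

Write Q(k) = ak^5 + bk^4 + ck³ + dk² + ek + p; the 6 given values yield a linear system in the 6 coefficients.
Solving, the leading coefficient vanishes, and Q(k) = -2k^4 + k³ + 6k² - 6k - 9.
Then Q(6) = -2205.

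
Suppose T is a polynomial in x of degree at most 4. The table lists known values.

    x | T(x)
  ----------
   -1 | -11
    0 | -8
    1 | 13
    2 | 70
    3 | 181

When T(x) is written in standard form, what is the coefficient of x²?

Write T(x) = ax^4 + bx³ + cx² + dx + e; the 5 given values yield a linear system in the 5 coefficients.
Solving, the leading coefficient vanishes, and T(x) = 3x³ + 9x² + 9x - 8.
The coefficient of x² is 9.

9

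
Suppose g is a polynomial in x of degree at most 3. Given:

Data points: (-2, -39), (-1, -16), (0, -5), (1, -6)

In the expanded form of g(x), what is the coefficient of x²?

First differences: 23, 11, -1. Second differences: -12, -12.
Level-2 differences are constant, so g has degree 2.
Fitting a degree-2 polynomial gives g(x) = -6x² + 5x - 5.
The coefficient of x² is -6.

-6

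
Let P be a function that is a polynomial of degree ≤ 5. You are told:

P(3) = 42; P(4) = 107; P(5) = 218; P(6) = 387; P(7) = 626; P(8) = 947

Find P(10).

1883

First differences: 65, 111, 169, 239, 321. Second differences: 46, 58, 70, 82. Third differences: 12, 12, 12.
Level-3 differences are constant, so P has degree 3.
Fitting a degree-3 polynomial gives P(t) = 2t³ - t² - 2t + 3.
Then P(10) = 1883.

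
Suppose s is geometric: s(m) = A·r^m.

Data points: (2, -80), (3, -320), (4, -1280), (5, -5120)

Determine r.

Consecutive ratio: -320/(-80) = 4, and -1280/(-320) = 4, so r = 4.
Then A·4^2 = -80 gives A = -5, and s(m) = -5·4^m.

4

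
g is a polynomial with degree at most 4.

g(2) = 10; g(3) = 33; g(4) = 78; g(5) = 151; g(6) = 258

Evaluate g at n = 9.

Write g(n) = an^4 + bn³ + cn² + dn + e; the 5 given values yield a linear system in the 5 coefficients.
Solving, the leading coefficient vanishes, and g(n) = n³ + 2n² - 6n + 6.
Then g(9) = 843.

843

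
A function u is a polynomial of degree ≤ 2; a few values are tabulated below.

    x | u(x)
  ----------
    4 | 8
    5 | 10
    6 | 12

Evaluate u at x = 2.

4

Write u(x) = ax² + bx + c; the 3 given values yield a linear system in the 3 coefficients.
Solving, the leading coefficient vanishes, and u(x) = 2x.
Then u(2) = 4.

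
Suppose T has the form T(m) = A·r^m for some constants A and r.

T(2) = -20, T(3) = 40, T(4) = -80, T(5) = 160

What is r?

-2

Consecutive ratio: 40/(-20) = -2, and -80/40 = -2, so r = -2.
Then A·(-2)^2 = -20 gives A = -5, and T(m) = -5·(-2)^m.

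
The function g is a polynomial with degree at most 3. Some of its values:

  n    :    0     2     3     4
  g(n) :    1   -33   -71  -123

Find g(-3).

-53

Write g(n) = an³ + bn² + cn + d; the 4 given values yield a linear system in the 4 coefficients.
Solving, the leading coefficient vanishes, and g(n) = -7n² - 3n + 1.
Then g(-3) = -53.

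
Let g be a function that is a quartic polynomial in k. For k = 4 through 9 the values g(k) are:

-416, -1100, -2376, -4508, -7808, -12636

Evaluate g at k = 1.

Write g(k) = ak^4 + bk³ + ck² + dk + e; the 6 given values yield a linear system in the 5 coefficients.
Solving, g(k) = -2k^4 + 6k².
Then g(1) = 4.

4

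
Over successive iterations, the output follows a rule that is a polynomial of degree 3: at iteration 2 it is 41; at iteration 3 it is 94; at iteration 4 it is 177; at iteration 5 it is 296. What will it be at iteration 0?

1

Write the value at k as f(k).
Write f(k) = ak³ + bk² + ck + d; the 4 given values yield a linear system in the 4 coefficients.
Solving, f(k) = k³ + 6k² + 4k + 1.
Then f(0) = 1.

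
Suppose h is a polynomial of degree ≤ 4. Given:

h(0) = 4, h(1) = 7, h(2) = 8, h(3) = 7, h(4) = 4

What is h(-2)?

-8

First differences: 3, 1, -1, -3. Second differences: -2, -2, -2.
Level-2 differences are constant, so h has degree 2.
Fitting a degree-2 polynomial gives h(m) = -m² + 4m + 4.
Then h(-2) = -8.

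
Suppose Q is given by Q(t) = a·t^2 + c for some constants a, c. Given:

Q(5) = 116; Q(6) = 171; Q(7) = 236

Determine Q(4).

From Q(5) = 116 and Q(6) = 171: 25a + c = 116 and 36a + c = 171.
Subtracting: 11a = 55, so a = 5; then c = 116 − 5·25 = -9.
So Q(t) = 5t² − 9, and Q(4) = 71.

71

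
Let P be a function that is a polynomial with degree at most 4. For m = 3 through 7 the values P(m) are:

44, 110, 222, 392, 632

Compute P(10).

1892

Write P(m) = am^4 + bm³ + cm² + dm + e; the 5 given values yield a linear system in the 5 coefficients.
Solving, the leading coefficient vanishes, and P(m) = 2m³ - m² - m + 2.
Then P(10) = 1892.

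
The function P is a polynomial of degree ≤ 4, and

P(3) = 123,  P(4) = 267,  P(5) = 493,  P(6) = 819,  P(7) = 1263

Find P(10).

3483

Write P(n) = an^4 + bn³ + cn² + dn + e; the 5 given values yield a linear system in the 5 coefficients.
Solving, the leading coefficient vanishes, and P(n) = 3n³ + 5n² - 2n + 3.
Then P(10) = 3483.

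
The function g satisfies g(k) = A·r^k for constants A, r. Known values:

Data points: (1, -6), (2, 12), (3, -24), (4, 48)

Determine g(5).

-96

Consecutive ratio: 12/(-6) = -2, and -24/12 = -2, so r = -2.
Then A·(-2)^1 = -6 gives A = 3, and g(k) = 3·(-2)^k.
g(5) = 3·(-2)^5 = -96.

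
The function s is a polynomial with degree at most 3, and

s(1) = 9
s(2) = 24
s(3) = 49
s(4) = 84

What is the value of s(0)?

4

Write s(t) = at³ + bt² + ct + d; the 4 given values yield a linear system in the 4 coefficients.
Solving, the leading coefficient vanishes, and s(t) = 5t² + 4.
Then s(0) = 4.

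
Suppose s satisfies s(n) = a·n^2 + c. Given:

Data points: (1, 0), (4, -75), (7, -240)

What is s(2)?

-15

From s(1) = 0 and s(4) = -75: 1a + c = 0 and 16a + c = -75.
Subtracting: 15a = -75, so a = -5; then c = 0 − (-5)·1 = 5.
So s(n) = -5n² + 5, and s(2) = -15.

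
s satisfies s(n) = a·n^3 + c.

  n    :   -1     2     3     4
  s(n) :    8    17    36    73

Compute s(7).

352

From s(-1) = 8 and s(2) = 17: -1a + c = 8 and 8a + c = 17.
Subtracting: 9a = 9, so a = 1; then c = 8 − 1·(-1) = 9.
So s(n) = 1n³ + 9, and s(7) = 352.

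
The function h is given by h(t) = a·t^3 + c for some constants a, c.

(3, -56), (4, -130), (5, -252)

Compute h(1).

From h(3) = -56 and h(4) = -130: 27a + c = -56 and 64a + c = -130.
Subtracting: 37a = -74, so a = -2; then c = -56 − (-2)·27 = -2.
So h(t) = -2t³ − 2, and h(1) = -4.

-4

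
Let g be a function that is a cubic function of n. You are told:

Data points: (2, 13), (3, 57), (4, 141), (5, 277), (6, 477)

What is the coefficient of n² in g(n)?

First differences: 44, 84, 136, 200. Second differences: 40, 52, 64. Third differences: 12, 12.
Level-3 differences are constant, so g has degree 3.
Fitting a degree-3 polynomial gives g(n) = 2n³ + 2n² - 4n - 3.
The coefficient of n² is 2.

2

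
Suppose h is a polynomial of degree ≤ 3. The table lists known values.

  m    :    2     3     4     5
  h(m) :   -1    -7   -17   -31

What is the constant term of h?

First differences: -6, -10, -14. Second differences: -4, -4.
Level-2 differences are constant, so h has degree 2.
Fitting a degree-2 polynomial gives h(m) = -2m² + 4m - 1.
The constant term is h(0) = -1.

-1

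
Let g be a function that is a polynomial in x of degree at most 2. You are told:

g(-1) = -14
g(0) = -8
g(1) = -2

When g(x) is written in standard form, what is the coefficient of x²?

First differences: 6, 6.
Level-1 differences are constant, so g has degree 1.
Fitting a degree-1 polynomial gives g(x) = 6x - 8.
The coefficient of x² is 0.

0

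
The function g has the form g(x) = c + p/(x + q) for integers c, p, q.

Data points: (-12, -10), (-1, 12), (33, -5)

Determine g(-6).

-18

(g(x) − c)(x + q) = p for each data point; the three points give a linear system in c and q, then p follows.
Solving: c = -6, q = 3, p = 36, so g(x) = -6 + 36/(x + 3).
Then g(-6) = -6 + 36/(-3) = -18.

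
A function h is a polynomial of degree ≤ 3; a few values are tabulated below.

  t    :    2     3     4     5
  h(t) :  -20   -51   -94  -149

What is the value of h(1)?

First differences: -31, -43, -55. Second differences: -12, -12.
Level-2 differences are constant, so h has degree 2.
Fitting a degree-2 polynomial gives h(t) = -6t² - t + 6.
Then h(1) = -1.

-1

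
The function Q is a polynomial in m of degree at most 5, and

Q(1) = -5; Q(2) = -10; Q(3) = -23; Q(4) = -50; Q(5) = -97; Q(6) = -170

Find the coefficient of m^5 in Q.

0

First differences: -5, -13, -27, -47, -73. Second differences: -8, -14, -20, -26. Third differences: -6, -6, -6.
Level-3 differences are constant, so Q has degree 3.
Fitting a degree-3 polynomial gives Q(m) = -m³ + 2m² - 4m - 2.
The coefficient of m^5 is 0.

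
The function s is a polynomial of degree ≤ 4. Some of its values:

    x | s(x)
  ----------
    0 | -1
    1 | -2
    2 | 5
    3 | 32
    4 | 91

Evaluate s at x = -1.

Write s(x) = ax^4 + bx³ + cx² + dx + e; the 5 given values yield a linear system in the 5 coefficients.
Solving, the leading coefficient vanishes, and s(x) = 2x³ - 2x² - x - 1.
Then s(-1) = -4.

-4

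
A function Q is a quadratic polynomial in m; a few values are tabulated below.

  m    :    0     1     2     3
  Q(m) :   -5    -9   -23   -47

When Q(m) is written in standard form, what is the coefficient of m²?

First differences: -4, -14, -24. Second differences: -10, -10.
Level-2 differences are constant, so Q has degree 2.
Fitting a degree-2 polynomial gives Q(m) = -5m² + m - 5.
The coefficient of m² is -5.

-5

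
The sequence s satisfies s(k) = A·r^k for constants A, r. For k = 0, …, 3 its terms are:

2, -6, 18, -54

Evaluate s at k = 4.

Consecutive ratio: -6/2 = -3, and 18/(-6) = -3, so r = -3.
Then A·(-3)^0 = 2 gives A = 2, and s(k) = 2·(-3)^k.
s(4) = 2·(-3)^4 = 162.

162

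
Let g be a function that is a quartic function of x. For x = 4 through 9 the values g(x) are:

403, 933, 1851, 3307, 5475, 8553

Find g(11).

Write g(x) = ax^4 + bx³ + cx² + dx + e; the 6 given values yield a linear system in the 5 coefficients.
Solving, g(x) = x^4 + 3x³ - 2x² - 4x + 3.
Then g(11) = 18351.

18351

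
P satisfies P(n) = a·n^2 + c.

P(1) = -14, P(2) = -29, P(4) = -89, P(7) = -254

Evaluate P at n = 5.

From P(1) = -14 and P(2) = -29: 1a + c = -14 and 4a + c = -29.
Subtracting: 3a = -15, so a = -5; then c = -14 − (-5)·1 = -9.
So P(n) = -5n² − 9, and P(5) = -134.

-134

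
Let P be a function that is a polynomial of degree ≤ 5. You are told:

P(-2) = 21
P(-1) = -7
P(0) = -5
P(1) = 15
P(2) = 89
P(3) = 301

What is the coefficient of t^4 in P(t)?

First differences: -28, 2, 20, 74, 212. Second differences: 30, 18, 54, 138. Third differences: -12, 36, 84. Fourth differences: 48, 48.
Level-4 differences are constant, so P has degree 4.
Fitting a degree-4 polynomial gives P(t) = 2t^4 + 2t³ + 7t² + 9t - 5.
The coefficient of t^4 is 2.

2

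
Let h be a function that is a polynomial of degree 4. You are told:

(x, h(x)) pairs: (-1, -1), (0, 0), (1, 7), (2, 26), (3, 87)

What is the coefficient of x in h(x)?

Write h(x) = ax^4 + bx³ + cx² + dx + e; the 5 given values yield a linear system in the 5 coefficients.
Solving, h(x) = x^4 - x³ + 2x² + 5x.
The coefficient of x is 5.

5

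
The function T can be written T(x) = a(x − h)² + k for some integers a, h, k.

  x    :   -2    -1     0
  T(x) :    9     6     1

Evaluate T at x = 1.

-6

First differences -3, -5; second difference -2 = 2a, so a = -1.
Expanding, the x-coefficient is −2ah = 2h; matching it to the data gives h = -3, and then k = 10.
So T(x) = -1(x + 3)² + 10.
T(1) = -1·4² + 10 = -6.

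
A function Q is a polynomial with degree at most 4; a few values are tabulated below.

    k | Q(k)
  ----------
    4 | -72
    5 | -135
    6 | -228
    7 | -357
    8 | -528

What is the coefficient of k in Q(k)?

-2

Write Q(k) = ak^4 + bk³ + ck² + dk + e; the 5 given values yield a linear system in the 5 coefficients.
Solving, the leading coefficient vanishes, and Q(k) = -k³ - 2k.
The coefficient of k is -2.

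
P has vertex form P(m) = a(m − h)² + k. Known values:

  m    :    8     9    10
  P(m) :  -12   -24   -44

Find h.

First differences -12, -20; second difference -8 = 2a, so a = -4.
Expanding, the m-coefficient is −2ah = 8h; matching it to the data gives h = 7, and then k = -8.
So P(m) = -4(m − 7)² − 8.
Hence h = 7.

7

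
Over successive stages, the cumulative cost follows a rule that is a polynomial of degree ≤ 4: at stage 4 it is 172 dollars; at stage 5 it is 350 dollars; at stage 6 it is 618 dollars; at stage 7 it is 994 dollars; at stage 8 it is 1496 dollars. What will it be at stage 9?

Write the value at t as h(t).
First differences: 178, 268, 376, 502. Second differences: 90, 108, 126. Third differences: 18, 18.
Level-3 differences are constant, so h has degree 3.
Extending the table by one column gives the next first difference 646, so h(9) = 1496 + 646 = 2142.

2142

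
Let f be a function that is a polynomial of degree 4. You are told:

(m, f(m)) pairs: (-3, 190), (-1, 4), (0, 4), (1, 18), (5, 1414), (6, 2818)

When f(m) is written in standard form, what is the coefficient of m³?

Write f(m) = am^4 + bm³ + cm² + dm + e; the 6 given values yield a linear system in the 5 coefficients.
Solving, f(m) = 2m^4 + 5m² + 7m + 4.
The coefficient of m³ is 0.

0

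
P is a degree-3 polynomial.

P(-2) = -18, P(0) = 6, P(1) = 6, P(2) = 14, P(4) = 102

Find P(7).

Write P(k) = ak³ + bk² + ck + d; the 5 given values yield a linear system in the 4 coefficients.
Solving, P(k) = 2k³ - 2k² + 6.
Then P(7) = 594.

594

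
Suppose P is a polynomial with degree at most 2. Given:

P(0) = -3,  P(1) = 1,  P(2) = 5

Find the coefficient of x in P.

4

First differences: 4, 4.
Level-1 differences are constant, so P has degree 1.
Fitting a degree-1 polynomial gives P(x) = 4x - 3.
The coefficient of x is 4.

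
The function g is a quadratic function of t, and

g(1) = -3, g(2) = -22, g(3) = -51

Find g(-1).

Write g(t) = at² + bt + c; the 3 given values yield a linear system in the 3 coefficients.
Solving, g(t) = -5t² - 4t + 6.
Then g(-1) = 5.

5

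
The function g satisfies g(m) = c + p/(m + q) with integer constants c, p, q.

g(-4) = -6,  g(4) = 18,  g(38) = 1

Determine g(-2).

-9

(g(m) − c)(m + q) = p for each data point; the three points give a linear system in c and q, then p follows.
Solving: c = 0, q = -2, p = 36, so g(m) = 36/(m − 2).
Then g(-2) = 0 + 36/(-4) = -9.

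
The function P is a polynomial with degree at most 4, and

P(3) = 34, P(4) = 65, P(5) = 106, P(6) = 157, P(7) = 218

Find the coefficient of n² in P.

First differences: 31, 41, 51, 61. Second differences: 10, 10, 10.
Level-2 differences are constant, so P has degree 2.
Fitting a degree-2 polynomial gives P(n) = 5n² - 4n + 1.
The coefficient of n² is 5.

5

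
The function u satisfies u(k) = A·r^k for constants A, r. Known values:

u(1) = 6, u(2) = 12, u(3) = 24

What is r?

Consecutive ratio: 12/6 = 2, and 24/12 = 2, so r = 2.
Then A·2^1 = 6 gives A = 3, and u(k) = 3·2^k.

2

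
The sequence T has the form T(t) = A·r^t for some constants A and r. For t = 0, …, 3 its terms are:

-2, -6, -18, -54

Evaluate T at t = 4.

Consecutive ratio: -6/(-2) = 3, and -18/(-6) = 3, so r = 3.
Then A·3^0 = -2 gives A = -2, and T(t) = -2·3^t.
T(4) = -2·3^4 = -162.

-162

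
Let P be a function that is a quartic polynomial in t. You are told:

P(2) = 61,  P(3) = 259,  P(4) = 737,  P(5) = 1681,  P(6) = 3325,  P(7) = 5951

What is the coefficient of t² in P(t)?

3

Write P(t) = at^4 + bt³ + ct² + dt + e; the 6 given values yield a linear system in the 5 coefficients.
Solving, P(t) = 2t^4 + 3t³ + 3t² - 4t + 1.
The coefficient of t² is 3.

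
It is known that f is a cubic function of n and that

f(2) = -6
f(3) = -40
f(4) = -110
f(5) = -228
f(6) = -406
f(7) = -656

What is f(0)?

Write f(n) = an³ + bn² + cn + d; the 6 given values yield a linear system in the 4 coefficients.
Solving, f(n) = -2n³ + 4n + 2.
The constant term is f(0) = 2.

2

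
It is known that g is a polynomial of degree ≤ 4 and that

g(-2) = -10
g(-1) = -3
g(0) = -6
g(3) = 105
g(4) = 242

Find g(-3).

-45

Write g(n) = an^4 + bn³ + cn² + dn + e; the 5 given values yield a linear system in the 5 coefficients.
Solving, the leading coefficient vanishes, and g(n) = 3n³ + 4n² - 2n - 6.
Then g(-3) = -45.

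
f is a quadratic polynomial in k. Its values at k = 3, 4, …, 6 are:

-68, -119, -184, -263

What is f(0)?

1

Write f(k) = ak² + bk + c; the 4 given values yield a linear system in the 3 coefficients.
Solving, f(k) = -7k² - 2k + 1.
The constant term is f(0) = 1.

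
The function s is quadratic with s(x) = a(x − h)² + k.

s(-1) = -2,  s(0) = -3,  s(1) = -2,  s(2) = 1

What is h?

0

First differences -1, 1, 3; second difference 2 = 2a, so a = 1.
Expanding, the x-coefficient is −2ah = -2h; matching it to the data gives h = 0, and then k = -3.
So s(x) = 1(x + 0)² − 3.
Hence h = 0.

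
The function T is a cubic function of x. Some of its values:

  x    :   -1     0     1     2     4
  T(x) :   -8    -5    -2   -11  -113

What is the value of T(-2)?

Write T(x) = ax³ + bx² + cx + d; the 5 given values yield a linear system in the 4 coefficients.
Solving, T(x) = -2x³ + 5x - 5.
Then T(-2) = 1.

1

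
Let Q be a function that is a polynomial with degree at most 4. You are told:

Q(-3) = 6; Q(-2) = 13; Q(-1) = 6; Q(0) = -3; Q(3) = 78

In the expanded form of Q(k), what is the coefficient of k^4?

0

Write Q(k) = ak^4 + bk³ + ck² + dk + e; the 5 given values yield a linear system in the 5 coefficients.
Solving, the leading coefficient vanishes, and Q(k) = 2k³ + 5k² - 6k - 3.
The coefficient of k^4 is 0.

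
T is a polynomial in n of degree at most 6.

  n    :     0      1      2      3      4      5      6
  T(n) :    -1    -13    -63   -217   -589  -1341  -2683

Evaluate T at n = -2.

-67

First differences: -12, -50, -154, -372, -752, -1342. Second differences: -38, -104, -218, -380, -590. Third differences: -66, -114, -162, -210. Fourth differences: -48, -48, -48.
Level-4 differences are constant, so T has degree 4.
Fitting a degree-4 polynomial gives T(n) = -2n^4 + n³ - 8n² - 3n - 1.
Then T(-2) = -67.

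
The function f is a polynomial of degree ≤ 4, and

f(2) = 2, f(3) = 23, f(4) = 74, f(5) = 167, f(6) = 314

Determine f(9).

1199

First differences: 21, 51, 93, 147. Second differences: 30, 42, 54. Third differences: 12, 12.
Level-3 differences are constant, so f has degree 3.
Fitting a degree-3 polynomial gives f(t) = 2t³ - 3t² - 2t + 2.
Then f(9) = 1199.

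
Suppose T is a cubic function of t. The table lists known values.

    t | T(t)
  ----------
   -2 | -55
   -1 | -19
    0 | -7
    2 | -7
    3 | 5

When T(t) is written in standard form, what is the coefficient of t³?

2

Write T(t) = at³ + bt² + ct + d; the 5 given values yield a linear system in the 4 coefficients.
Solving, T(t) = 2t³ - 6t² + 4t - 7.
The coefficient of t³ is 2.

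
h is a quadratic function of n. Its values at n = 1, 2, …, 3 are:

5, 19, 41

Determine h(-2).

11

Write h(n) = an² + bn + c; the 3 given values yield a linear system in the 3 coefficients.
Solving, h(n) = 4n² + 2n - 1.
Then h(-2) = 11.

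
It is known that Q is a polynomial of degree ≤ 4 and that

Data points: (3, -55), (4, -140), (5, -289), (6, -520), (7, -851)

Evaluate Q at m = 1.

-5

First differences: -85, -149, -231, -331. Second differences: -64, -82, -100. Third differences: -18, -18.
Level-3 differences are constant, so Q has degree 3.
Fitting a degree-3 polynomial gives Q(m) = -3m³ + 4m² - 2m - 4.
Then Q(1) = -5.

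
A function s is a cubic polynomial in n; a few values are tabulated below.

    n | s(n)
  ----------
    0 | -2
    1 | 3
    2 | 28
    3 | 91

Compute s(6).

688

Write s(n) = an³ + bn² + cn + d; the 4 given values yield a linear system in the 4 coefficients.
Solving, s(n) = 3n³ + n² + n - 2.
Then s(6) = 688.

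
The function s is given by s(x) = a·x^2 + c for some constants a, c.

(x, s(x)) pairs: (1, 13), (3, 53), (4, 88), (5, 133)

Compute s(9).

413

From s(1) = 13 and s(3) = 53: 1a + c = 13 and 9a + c = 53.
Subtracting: 8a = 40, so a = 5; then c = 13 − 5·1 = 8.
So s(x) = 5x² + 8, and s(9) = 413.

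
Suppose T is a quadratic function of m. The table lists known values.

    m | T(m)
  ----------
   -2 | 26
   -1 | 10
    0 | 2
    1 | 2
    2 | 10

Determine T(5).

82

First differences: -16, -8, 0, 8. Second differences: 8, 8, 8.
Level-2 differences are constant, so T has degree 2.
Fitting a degree-2 polynomial gives T(m) = 4m² - 4m + 2.
Then T(5) = 82.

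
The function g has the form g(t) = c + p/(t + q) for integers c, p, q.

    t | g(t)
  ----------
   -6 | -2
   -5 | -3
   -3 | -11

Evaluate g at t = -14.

0

(g(t) − c)(t + q) = p for each data point; the three points give a linear system in c and q, then p follows.
Solving: c = 1, q = 2, p = 12, so g(t) = 1 + 12/(t + 2).
Then g(-14) = 1 + 12/(-12) = 0.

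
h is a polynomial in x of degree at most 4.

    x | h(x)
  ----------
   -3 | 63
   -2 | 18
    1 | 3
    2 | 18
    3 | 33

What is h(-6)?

Write h(x) = ax^4 + bx³ + cx² + dx + e; the 5 given values yield a linear system in the 5 coefficients.
Solving, the leading coefficient vanishes, and h(x) = -x³ + 6x² + 4x - 6.
Then h(-6) = 402.

402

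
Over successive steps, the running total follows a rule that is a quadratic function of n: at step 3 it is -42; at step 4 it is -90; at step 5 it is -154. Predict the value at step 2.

Write the value at n as Q(n).
Write Q(n) = an² + bn + c; the 3 given values yield a linear system in the 3 coefficients.
Solving, Q(n) = -8n² + 8n + 6.
Then Q(2) = -10.

-10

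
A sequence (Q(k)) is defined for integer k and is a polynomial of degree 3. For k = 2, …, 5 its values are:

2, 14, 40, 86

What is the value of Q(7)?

262

Write Q(k) = ak³ + bk² + ck + d; the 4 given values yield a linear system in the 4 coefficients.
Solving, Q(k) = k³ - 2k² + 3k - 4.
Then Q(7) = 262.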